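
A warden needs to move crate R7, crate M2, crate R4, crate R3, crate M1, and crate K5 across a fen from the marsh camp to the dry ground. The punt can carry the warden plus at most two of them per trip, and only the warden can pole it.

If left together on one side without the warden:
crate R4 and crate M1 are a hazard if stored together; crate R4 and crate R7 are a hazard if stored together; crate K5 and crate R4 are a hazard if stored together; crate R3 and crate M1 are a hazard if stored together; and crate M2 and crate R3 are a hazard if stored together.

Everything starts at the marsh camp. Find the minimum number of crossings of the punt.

7

Counting alone: the warden can take at most 2 across per trip to the dry ground, so moving all 6 needs at least 3 loaded trips out, with a return between consecutive ones — at least 5 crossings.
The safety rule pushes this higher. Following every safe sequence of crossings, the most of the 6 that can be at the dry ground as the punt arrives there on crossing 5 is 5 — never all 6.
So no plan with fewer than 7 crossings exists, and this one achieves 7:
1. Warden goes to the dry ground with crate R3 and crate R4.  [the marsh camp: crate K5, crate M1, crate M2, crate R7 | the dry ground: crate R3, crate R4]
2. Warden goes back to the marsh camp alone.  [the marsh camp: crate K5, crate M1, crate M2, crate R7 | the dry ground: crate R3, crate R4]
3. Warden goes to the dry ground with crate M2 and crate R7.  [the marsh camp: crate K5, crate M1 | the dry ground: crate M2, crate R3, crate R4, crate R7]
4. Warden goes back to the marsh camp with crate R3 and crate R4.  [the marsh camp: crate K5, crate M1, crate R3, crate R4 | the dry ground: crate M2, crate R7]
5. Warden goes to the dry ground with crate K5 and crate M1.  [the marsh camp: crate R3, crate R4 | the dry ground: crate K5, crate M1, crate M2, crate R7]
6. Warden goes back to the marsh camp alone.  [the marsh camp: crate R3, crate R4 | the dry ground: crate K5, crate M1, crate M2, crate R7]
7. Warden goes to the dry ground with crate R3 and crate R4.  [the marsh camp: — | the dry ground: crate K5, crate M1, crate M2, crate R3, crate R4, crate R7]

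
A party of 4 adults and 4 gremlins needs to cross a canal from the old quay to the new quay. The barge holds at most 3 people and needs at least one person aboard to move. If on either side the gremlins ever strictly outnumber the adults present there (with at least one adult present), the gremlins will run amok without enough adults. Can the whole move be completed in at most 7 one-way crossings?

Counting alone: each trip to the new quay takes at most 3 across and each return brings at least 1 back, so after t trips out (and t−1 returns) at most 3t − (t−1) of the 8 are across; that first reaches 8 at t = 4, so at least 7 crossings are needed.
The safety rule pushes this higher. Following every safe sequence of crossings, the most of the 8 that can be at the new quay as the barge arrives there on crossing 7 is 7 — never all 8.
So the move cannot be finished within 7 crossings. (The shortest complete plan takes 9:)
1. 2 gremlins → the new quay.  (the old quay: 4A 2G; the new quay: 0A 2G)
2. 1 gremlin ← the old quay.  (the old quay: 4A 3G; the new quay: 0A 1G)
3. 3 gremlins → the new quay.  (the old quay: 4A 0G; the new quay: 0A 4G)
4. 1 gremlin ← the old quay.  (the old quay: 4A 1G; the new quay: 0A 3G)
5. 3 adults → the new quay.  (the old quay: 1A 1G; the new quay: 3A 3G)
6. 1 adult and 1 gremlin ← the old quay.  (the old quay: 2A 2G; the new quay: 2A 2G)
7. 2 adults → the new quay.  (the old quay: 0A 2G; the new quay: 4A 2G)
8. 1 gremlin ← the old quay.  (the old quay: 0A 3G; the new quay: 4A 1G)
9. 3 gremlins → the new quay.  (the old quay: 0A 0G; the new quay: 4A 4G)

No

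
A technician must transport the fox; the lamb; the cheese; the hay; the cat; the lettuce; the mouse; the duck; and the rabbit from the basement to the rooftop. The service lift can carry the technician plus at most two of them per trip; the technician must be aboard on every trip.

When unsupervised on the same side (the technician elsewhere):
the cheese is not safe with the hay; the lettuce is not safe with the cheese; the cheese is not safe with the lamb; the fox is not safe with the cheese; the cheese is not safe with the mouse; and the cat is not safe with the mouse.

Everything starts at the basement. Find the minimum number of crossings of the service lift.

Counting alone: the technician can take at most 2 across per trip to the rooftop, so moving all 9 needs at least 5 loaded trips out, with a return between consecutive ones — at least 9 crossings.
The safety rule pushes this higher. Following every safe sequence of crossings, the most of the 9 that can be at the rooftop as the service lift arrives there on crossing 9 is 8 — never all 9.
So no plan with fewer than 11 crossings exists, and this one achieves 11:
1. Technician goes to the rooftop with the cat and the cheese.
2. Technician goes back to the basement alone.
3. Technician goes to the rooftop with the fox and the lamb.
4. Technician goes back to the basement with the cheese.
5. Technician goes to the rooftop with the cheese and the hay.
6. Technician goes back to the basement with the cheese.
7. Technician goes to the rooftop with the lettuce and the mouse.
8. Technician goes back to the basement with the cat.
9. Technician goes to the rooftop with the duck and the rabbit.
10. Technician goes back to the basement alone.
11. Technician goes to the rooftop with the cat and the cheese.

11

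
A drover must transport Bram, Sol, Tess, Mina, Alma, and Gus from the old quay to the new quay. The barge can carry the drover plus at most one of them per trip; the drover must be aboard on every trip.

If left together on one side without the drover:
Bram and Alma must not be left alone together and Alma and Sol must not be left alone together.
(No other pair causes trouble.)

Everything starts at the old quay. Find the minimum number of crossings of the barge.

13

Counting alone: the drover can take at most 1 across per trip to the new quay, so moving all 6 needs at least 6 loaded trips out, with a return between consecutive ones — at least 11 crossings.
The safety rule pushes this higher. Following every safe sequence of crossings, the most of the 6 that can be at the new quay as the barge arrives there on crossing 11 is 5 — never all 6.
So no plan with fewer than 13 crossings exists, and this one achieves 13:
1. Drover goes to the new quay with Alma.  [the old quay: Bram, Gus, Mina, Sol, Tess | the new quay: Alma]
2. Drover goes back to the old quay alone.  [the old quay: Bram, Gus, Mina, Sol, Tess | the new quay: Alma]
3. Drover goes to the new quay with Bram.  [the old quay: Gus, Mina, Sol, Tess | the new quay: Alma, Bram]
4. Drover goes back to the old quay with Alma.  [the old quay: Alma, Gus, Mina, Sol, Tess | the new quay: Bram]
5. Drover goes to the new quay with Sol.  [the old quay: Alma, Gus, Mina, Tess | the new quay: Bram, Sol]
6. Drover goes back to the old quay alone.  [the old quay: Alma, Gus, Mina, Tess | the new quay: Bram, Sol]
7. Drover goes to the new quay with Tess.  [the old quay: Alma, Gus, Mina | the new quay: Bram, Sol, Tess]
8. Drover goes back to the old quay alone.  [the old quay: Alma, Gus, Mina | the new quay: Bram, Sol, Tess]
9. Drover goes to the new quay with Mina.  [the old quay: Alma, Gus | the new quay: Bram, Mina, Sol, Tess]
10. Drover goes back to the old quay alone.  [the old quay: Alma, Gus | the new quay: Bram, Mina, Sol, Tess]
11. Drover goes to the new quay with Gus.  [the old quay: Alma | the new quay: Bram, Gus, Mina, Sol, Tess]
12. Drover goes back to the old quay alone.  [the old quay: Alma | the new quay: Bram, Gus, Mina, Sol, Tess]
13. Drover goes to the new quay with Alma.  [the old quay: — | the new quay: Alma, Bram, Gus, Mina, Sol, Tess]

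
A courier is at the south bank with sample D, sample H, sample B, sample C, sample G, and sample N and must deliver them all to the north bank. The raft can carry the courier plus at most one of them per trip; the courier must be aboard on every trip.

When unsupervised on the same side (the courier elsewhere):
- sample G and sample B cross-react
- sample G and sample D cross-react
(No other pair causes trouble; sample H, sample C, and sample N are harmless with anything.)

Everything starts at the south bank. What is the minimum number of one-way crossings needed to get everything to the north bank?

Counting alone: the courier can take at most 1 across per trip to the north bank, so moving all 6 needs at least 6 loaded trips out, with a return between consecutive ones — at least 11 crossings.
The safety rule pushes this higher. Following every safe sequence of crossings, the most of the 6 that can be at the north bank as the raft arrives there on crossing 11 is 5 — never all 6.
So no plan with fewer than 13 crossings exists, and this one achieves 13:
1. Courier goes to the north bank with sample G.  [the south bank: sample B, sample C, sample D, sample H, sample N | the north bank: sample G]
2. Courier goes back to the south bank alone.  [the south bank: sample B, sample C, sample D, sample H, sample N | the north bank: sample G]
3. Courier goes to the north bank with sample D.  [the south bank: sample B, sample C, sample H, sample N | the north bank: sample D, sample G]
4. Courier goes back to the south bank with sample G.  [the south bank: sample B, sample C, sample G, sample H, sample N | the north bank: sample D]
5. Courier goes to the north bank with sample B.  [the south bank: sample C, sample G, sample H, sample N | the north bank: sample B, sample D]
6. Courier goes back to the south bank alone.  [the south bank: sample C, sample G, sample H, sample N | the north bank: sample B, sample D]
7. Courier goes to the north bank with sample H.  [the south bank: sample C, sample G, sample N | the north bank: sample B, sample D, sample H]
8. Courier goes back to the south bank alone.  [the south bank: sample C, sample G, sample N | the north bank: sample B, sample D, sample H]
9. Courier goes to the north bank with sample C.  [the south bank: sample G, sample N | the north bank: sample B, sample C, sample D, sample H]
10. Courier goes back to the south bank alone.  [the south bank: sample G, sample N | the north bank: sample B, sample C, sample D, sample H]
11. Courier goes to the north bank with sample N.  [the south bank: sample G | the north bank: sample B, sample C, sample D, sample H, sample N]
12. Courier goes back to the south bank alone.  [the south bank: sample G | the north bank: sample B, sample C, sample D, sample H, sample N]
13. Courier goes to the north bank with sample G.  [the south bank: — | the north bank: sample B, sample C, sample D, sample G, sample H, sample N]

13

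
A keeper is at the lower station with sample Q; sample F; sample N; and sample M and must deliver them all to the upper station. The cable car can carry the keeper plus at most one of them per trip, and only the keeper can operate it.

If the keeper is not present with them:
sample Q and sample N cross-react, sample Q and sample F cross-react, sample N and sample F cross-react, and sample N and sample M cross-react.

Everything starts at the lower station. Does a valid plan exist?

No

Whatever the first load, the items left behind include a forbidden pair without the keeper. No opening move is safe, so no plan exists.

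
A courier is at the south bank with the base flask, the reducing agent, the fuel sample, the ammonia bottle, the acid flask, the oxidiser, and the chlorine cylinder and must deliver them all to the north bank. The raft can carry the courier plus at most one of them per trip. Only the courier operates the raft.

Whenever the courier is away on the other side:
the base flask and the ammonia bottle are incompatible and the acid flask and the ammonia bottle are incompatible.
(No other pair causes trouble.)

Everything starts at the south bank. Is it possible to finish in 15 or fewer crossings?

Yes

Yes — this plan uses 15 crossings (≤ 15):
1. Courier goes to the north bank with the ammonia bottle.  [the south bank: the acid flask, the base flask, the chlorine cylinder, the fuel sample, the oxidiser, the reducing agent | the north bank: the ammonia bottle]
2. Courier goes back to the south bank alone.  [the south bank: the acid flask, the base flask, the chlorine cylinder, the fuel sample, the oxidiser, the reducing agent | the north bank: the ammonia bottle]
3. Courier goes to the north bank with the base flask.  [the south bank: the acid flask, the chlorine cylinder, the fuel sample, the oxidiser, the reducing agent | the north bank: the ammonia bottle, the base flask]
4. Courier goes back to the south bank with the ammonia bottle.  [the south bank: the acid flask, the ammonia bottle, the chlorine cylinder, the fuel sample, the oxidiser, the reducing agent | the north bank: the base flask]
5. Courier goes to the north bank with the acid flask.  [the south bank: the ammonia bottle, the chlorine cylinder, the fuel sample, the oxidiser, the reducing agent | the north bank: the acid flask, the base flask]
6. Courier goes back to the south bank alone.  [the south bank: the ammonia bottle, the chlorine cylinder, the fuel sample, the oxidiser, the reducing agent | the north bank: the acid flask, the base flask]
7. Courier goes to the north bank with the reducing agent.  [the south bank: the ammonia bottle, the chlorine cylinder, the fuel sample, the oxidiser | the north bank: the acid flask, the base flask, the reducing agent]
8. Courier goes back to the south bank alone.  [the south bank: the ammonia bottle, the chlorine cylinder, the fuel sample, the oxidiser | the north bank: the acid flask, the base flask, the reducing agent]
9. Courier goes to the north bank with the fuel sample.  [the south bank: the ammonia bottle, the chlorine cylinder, the oxidiser | the north bank: the acid flask, the base flask, the fuel sample, the reducing agent]
10. Courier goes back to the south bank alone.  [the south bank: the ammonia bottle, the chlorine cylinder, the oxidiser | the north bank: the acid flask, the base flask, the fuel sample, the reducing agent]
11. Courier goes to the north bank with the oxidiser.  [the south bank: the ammonia bottle, the chlorine cylinder | the north bank: the acid flask, the base flask, the fuel sample, the oxidiser, the reducing agent]
12. Courier goes back to the south bank alone.  [the south bank: the ammonia bottle, the chlorine cylinder | the north bank: the acid flask, the base flask, the fuel sample, the oxidiser, the reducing agent]
13. Courier goes to the north bank with the chlorine cylinder.  [the south bank: the ammonia bottle | the north bank: the acid flask, the base flask, the chlorine cylinder, the fuel sample, the oxidiser, the reducing agent]
14. Courier goes back to the south bank alone.  [the south bank: the ammonia bottle | the north bank: the acid flask, the base flask, the chlorine cylinder, the fuel sample, the oxidiser, the reducing agent]
15. Courier goes to the north bank with the ammonia bottle.  [the south bank: — | the north bank: the acid flask, the ammonia bottle, the base flask, the chlorine cylinder, the fuel sample, the oxidiser, the reducing agent]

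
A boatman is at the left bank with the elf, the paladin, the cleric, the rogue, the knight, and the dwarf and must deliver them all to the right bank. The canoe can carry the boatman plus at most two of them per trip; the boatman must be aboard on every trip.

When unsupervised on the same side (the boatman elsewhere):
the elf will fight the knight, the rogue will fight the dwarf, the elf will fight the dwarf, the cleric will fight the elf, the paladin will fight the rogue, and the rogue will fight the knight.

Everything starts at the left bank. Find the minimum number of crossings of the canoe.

7

Counting alone: the boatman can take at most 2 across per trip to the right bank, so moving all 6 needs at least 3 loaded trips out, with a return between consecutive ones — at least 5 crossings.
The safety rule pushes this higher. Following every safe sequence of crossings, the most of the 6 that can be at the right bank as the canoe arrives there on crossing 5 is 4 — never all 6.
So no plan with fewer than 7 crossings exists, and this one achieves 7:
1. Boatman goes to the right bank with the elf and the rogue.
2. Boatman goes back to the left bank alone.
3. Boatman goes to the right bank with the cleric and the paladin.
4. Boatman goes back to the left bank with the elf and the rogue.
5. Boatman goes to the right bank with the dwarf and the knight.
6. Boatman goes back to the left bank alone.
7. Boatman goes to the right bank with the elf and the rogue.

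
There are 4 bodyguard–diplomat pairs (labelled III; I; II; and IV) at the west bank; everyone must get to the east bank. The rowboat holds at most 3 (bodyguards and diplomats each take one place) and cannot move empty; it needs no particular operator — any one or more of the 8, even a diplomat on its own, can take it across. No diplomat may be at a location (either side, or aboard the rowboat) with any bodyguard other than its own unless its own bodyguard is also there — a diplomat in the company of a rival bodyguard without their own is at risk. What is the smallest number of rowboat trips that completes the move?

Counting alone: each trip to the east bank takes at most 3 across and each return brings at least 1 back, so after t trips out (and t−1 returns) at most 3t − (t−1) of the 8 are across; that first reaches 8 at t = 4, so at least 7 crossings are needed.
The safety rule pushes this higher. Following every safe sequence of crossings, the most of the 8 that can be at the east bank as the rowboat arrives there on crossing 7 is 7 — never all 8.
So no plan with fewer than 9 crossings exists, and this one achieves 9:
1. bodyguard III and diplomat III cross → the east bank.
2. bodyguard III crosses ← the west bank.
3. bodyguard I, bodyguard III, and diplomat I cross → the east bank.
4. bodyguard III and diplomat III cross ← the west bank.
5. bodyguard II, bodyguard III, and bodyguard IV cross → the east bank.
6. diplomat I crosses ← the west bank.
7. diplomat I and diplomat III cross → the east bank.
8. diplomat III crosses ← the west bank.
9. diplomat II, diplomat III, and diplomat IV cross → the east bank.

9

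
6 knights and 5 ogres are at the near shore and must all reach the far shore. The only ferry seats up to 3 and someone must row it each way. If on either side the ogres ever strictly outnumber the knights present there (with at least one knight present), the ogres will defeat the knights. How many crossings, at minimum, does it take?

Counting alone: each trip to the far shore takes at most 3 across and each return brings at least 1 back, so after t trips out (and t−1 returns) at most 3t − (t−1) of the 11 are across; that first reaches 11 at t = 5, so at least 9 crossings are needed.
The plan below uses exactly 9 crossings, so it is optimal:
1. 3 ogres → the far shore.  (the near shore: 6K 2O; the far shore: 0K 3O)
2. 1 ogre ← the near shore.  (the near shore: 6K 3O; the far shore: 0K 2O)
3. 3 knights → the far shore.  (the near shore: 3K 3O; the far shore: 3K 2O)
4. 1 knight ← the near shore.  (the near shore: 4K 3O; the far shore: 2K 2O)
5. 2 knights and 1 ogre → the far shore.  (the near shore: 2K 2O; the far shore: 4K 3O)
6. 1 knight ← the near shore.  (the near shore: 3K 2O; the far shore: 3K 3O)
7. 2 knights and 1 ogre → the far shore.  (the near shore: 1K 1O; the far shore: 5K 4O)
8. 1 knight ← the near shore.  (the near shore: 2K 1O; the far shore: 4K 4O)
9. 2 knights and 1 ogre → the far shore.  (the near shore: 0K 0O; the far shore: 6K 5O)

9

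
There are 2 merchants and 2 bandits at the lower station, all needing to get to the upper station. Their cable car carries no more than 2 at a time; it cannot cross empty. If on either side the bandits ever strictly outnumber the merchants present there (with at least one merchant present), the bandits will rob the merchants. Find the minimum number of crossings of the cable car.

5

Counting alone: each trip to the upper station takes at most 2 across and each return brings at least 1 back, so after t trips out (and t−1 returns) at most 2t − (t−1) of the 4 are across; that first reaches 4 at t = 3, so at least 5 crossings are needed.
The plan below uses exactly 5 crossings, so it is optimal:
1. 2 bandits → the upper station.  (the lower station: 2M 0B; the upper station: 0M 2B)
2. 1 bandit ← the lower station.  (the lower station: 2M 1B; the upper station: 0M 1B)
3. 2 merchants → the upper station.  (the lower station: 0M 1B; the upper station: 2M 1B)
4. 1 bandit ← the lower station.  (the lower station: 0M 2B; the upper station: 2M 0B)
5. 2 bandits → the upper station.  (the lower station: 0M 0B; the upper station: 2M 2B)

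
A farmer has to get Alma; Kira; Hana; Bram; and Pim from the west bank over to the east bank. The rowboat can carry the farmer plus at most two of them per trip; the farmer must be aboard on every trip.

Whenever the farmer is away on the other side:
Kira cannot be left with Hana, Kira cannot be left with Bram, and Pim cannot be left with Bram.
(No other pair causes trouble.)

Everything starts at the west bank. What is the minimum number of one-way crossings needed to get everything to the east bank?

5

Counting alone: the farmer can take at most 2 across per trip to the east bank, so moving all 5 needs at least 3 loaded trips out, with a return between consecutive ones — at least 5 crossings.
The plan below uses exactly 5 crossings, so it is optimal:
1. Farmer goes to the east bank with Bram and Kira.
2. Farmer goes back to the west bank with Kira.
3. Farmer goes to the east bank with Alma and Hana.
4. Farmer goes back to the west bank alone.
5. Farmer goes to the east bank with Kira and Pim.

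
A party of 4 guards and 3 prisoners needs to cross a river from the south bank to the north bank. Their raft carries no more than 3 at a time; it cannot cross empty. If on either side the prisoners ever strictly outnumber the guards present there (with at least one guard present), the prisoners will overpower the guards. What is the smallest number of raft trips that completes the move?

Counting alone: each trip to the north bank takes at most 3 across and each return brings at least 1 back, so after t trips out (and t−1 returns) at most 3t − (t−1) of the 7 are across; that first reaches 7 at t = 3, so at least 5 crossings are needed.
The plan below uses exactly 5 crossings, so it is optimal:
1. 3 prisoners → the north bank.  (the south bank: 4G 0P; the north bank: 0G 3P)
2. 1 prisoner ← the south bank.  (the south bank: 4G 1P; the north bank: 0G 2P)
3. 3 guards → the north bank.  (the south bank: 1G 1P; the north bank: 3G 2P)
4. 1 guard ← the south bank.  (the south bank: 2G 1P; the north bank: 2G 2P)
5. 2 guards and 1 prisoner → the north bank.  (the south bank: 0G 0P; the north bank: 4G 3P)

5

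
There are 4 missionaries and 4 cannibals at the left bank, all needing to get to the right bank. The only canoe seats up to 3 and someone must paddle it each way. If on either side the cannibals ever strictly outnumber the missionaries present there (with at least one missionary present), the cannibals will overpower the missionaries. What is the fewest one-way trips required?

Counting alone: each trip to the right bank takes at most 3 across and each return brings at least 1 back, so after t trips out (and t−1 returns) at most 3t − (t−1) of the 8 are across; that first reaches 8 at t = 4, so at least 7 crossings are needed.
The safety rule pushes this higher. Following every safe sequence of crossings, the most of the 8 that can be at the right bank as the canoe arrives there on crossing 7 is 7 — never all 8.
So no plan with fewer than 9 crossings exists, and this one achieves 9:
1. 2 cannibals → the right bank.  (the left bank: 4M 2C; the right bank: 0M 2C)
2. 1 cannibal ← the left bank.  (the left bank: 4M 3C; the right bank: 0M 1C)
3. 3 cannibals → the right bank.  (the left bank: 4M 0C; the right bank: 0M 4C)
4. 1 cannibal ← the left bank.  (the left bank: 4M 1C; the right bank: 0M 3C)
5. 3 missionaries → the right bank.  (the left bank: 1M 1C; the right bank: 3M 3C)
6. 1 missionary and 1 cannibal ← the left bank.  (the left bank: 2M 2C; the right bank: 2M 2C)
7. 2 missionaries → the right bank.  (the left bank: 0M 2C; the right bank: 4M 2C)
8. 1 cannibal ← the left bank.  (the left bank: 0M 3C; the right bank: 4M 1C)
9. 3 cannibals → the right bank.  (the left bank: 0M 0C; the right bank: 4M 4C)

9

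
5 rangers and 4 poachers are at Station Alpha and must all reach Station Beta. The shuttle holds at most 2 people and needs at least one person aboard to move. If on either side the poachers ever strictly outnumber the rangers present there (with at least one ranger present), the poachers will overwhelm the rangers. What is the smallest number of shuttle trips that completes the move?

15

Counting alone: each trip to Station Beta takes at most 2 across and each return brings at least 1 back, so after t trips out (and t−1 returns) at most 2t − (t−1) of the 9 are across; that first reaches 9 at t = 8, so at least 15 crossings are needed.
The plan below uses exactly 15 crossings, so it is optimal:
1. 2 poachers → Station Beta.  (Station Alpha: 5R 2P; Station Beta: 0R 2P)
2. 1 poacher ← Station Alpha.  (Station Alpha: 5R 3P; Station Beta: 0R 1P)
3. 2 poachers → Station Beta.  (Station Alpha: 5R 1P; Station Beta: 0R 3P)
4. 1 poacher ← Station Alpha.  (Station Alpha: 5R 2P; Station Beta: 0R 2P)
5. 2 rangers → Station Beta.  (Station Alpha: 3R 2P; Station Beta: 2R 2P)
6. 1 poacher ← Station Alpha.  (Station Alpha: 3R 3P; Station Beta: 2R 1P)
7. 1 ranger and 1 poacher → Station Beta.  (Station Alpha: 2R 2P; Station Beta: 3R 2P)
8. 1 ranger ← Station Alpha.  (Station Alpha: 3R 2P; Station Beta: 2R 2P)
9. 1 ranger and 1 poacher → Station Beta.  (Station Alpha: 2R 1P; Station Beta: 3R 3P)
10. 1 poacher ← Station Alpha.  (Station Alpha: 2R 2P; Station Beta: 3R 2P)
11. 1 ranger and 1 poacher → Station Beta.  (Station Alpha: 1R 1P; Station Beta: 4R 3P)
12. 1 ranger ← Station Alpha.  (Station Alpha: 2R 1P; Station Beta: 3R 3P)
13. 1 ranger and 1 poacher → Station Beta.  (Station Alpha: 1R 0P; Station Beta: 4R 4P)
14. 1 poacher ← Station Alpha.  (Station Alpha: 1R 1P; Station Beta: 4R 3P)
15. 1 ranger and 1 poacher → Station Beta.  (Station Alpha: 0R 0P; Station Beta: 5R 4P)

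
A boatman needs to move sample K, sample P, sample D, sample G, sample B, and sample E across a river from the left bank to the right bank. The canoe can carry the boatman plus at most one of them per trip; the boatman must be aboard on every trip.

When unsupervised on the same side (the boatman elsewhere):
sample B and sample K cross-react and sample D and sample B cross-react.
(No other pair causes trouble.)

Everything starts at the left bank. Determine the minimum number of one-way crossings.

Counting alone: the boatman can take at most 1 across per trip to the right bank, so moving all 6 needs at least 6 loaded trips out, with a return between consecutive ones — at least 11 crossings.
The safety rule pushes this higher. Following every safe sequence of crossings, the most of the 6 that can be at the right bank as the canoe arrives there on crossing 11 is 5 — never all 6.
So no plan with fewer than 13 crossings exists, and this one achieves 13:
1. Boatman goes to the right bank with sample B.  [the left bank: sample D, sample E, sample G, sample K, sample P | the right bank: sample B]
2. Boatman goes back to the left bank alone.  [the left bank: sample D, sample E, sample G, sample K, sample P | the right bank: sample B]
3. Boatman goes to the right bank with sample K.  [the left bank: sample D, sample E, sample G, sample P | the right bank: sample B, sample K]
4. Boatman goes back to the left bank with sample B.  [the left bank: sample B, sample D, sample E, sample G, sample P | the right bank: sample K]
5. Boatman goes to the right bank with sample D.  [the left bank: sample B, sample E, sample G, sample P | the right bank: sample D, sample K]
6. Boatman goes back to the left bank alone.  [the left bank: sample B, sample E, sample G, sample P | the right bank: sample D, sample K]
7. Boatman goes to the right bank with sample P.  [the left bank: sample B, sample E, sample G | the right bank: sample D, sample K, sample P]
8. Boatman goes back to the left bank alone.  [the left bank: sample B, sample E, sample G | the right bank: sample D, sample K, sample P]
9. Boatman goes to the right bank with sample G.  [the left bank: sample B, sample E | the right bank: sample D, sample G, sample K, sample P]
10. Boatman goes back to the left bank alone.  [the left bank: sample B, sample E | the right bank: sample D, sample G, sample K, sample P]
11. Boatman goes to the right bank with sample E.  [the left bank: sample B | the right bank: sample D, sample E, sample G, sample K, sample P]
12. Boatman goes back to the left bank alone.  [the left bank: sample B | the right bank: sample D, sample E, sample G, sample K, sample P]
13. Boatman goes to the right bank with sample B.  [the left bank: — | the right bank: sample B, sample D, sample E, sample G, sample K, sample P]

13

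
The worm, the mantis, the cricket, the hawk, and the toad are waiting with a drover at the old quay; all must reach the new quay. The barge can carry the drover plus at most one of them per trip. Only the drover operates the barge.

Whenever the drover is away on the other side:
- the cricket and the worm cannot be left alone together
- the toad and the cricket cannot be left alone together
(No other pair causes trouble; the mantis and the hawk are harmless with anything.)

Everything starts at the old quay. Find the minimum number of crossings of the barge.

Counting alone: the drover can take at most 1 across per trip to the new quay, so moving all 5 needs at least 5 loaded trips out, with a return between consecutive ones — at least 9 crossings.
The safety rule pushes this higher. Following every safe sequence of crossings, the most of the 5 that can be at the new quay as the barge arrives there on crossing 9 is 4 — never all 5.
So no plan with fewer than 11 crossings exists, and this one achieves 11:
1. Drover goes to the new quay with the cricket.  [the old quay: the hawk, the mantis, the toad, the worm | the new quay: the cricket]
2. Drover goes back to the old quay alone.  [the old quay: the hawk, the mantis, the toad, the worm | the new quay: the cricket]
3. Drover goes to the new quay with the worm.  [the old quay: the hawk, the mantis, the toad | the new quay: the cricket, the worm]
4. Drover goes back to the old quay with the cricket.  [the old quay: the cricket, the hawk, the mantis, the toad | the new quay: the worm]
5. Drover goes to the new quay with the toad.  [the old quay: the cricket, the hawk, the mantis | the new quay: the toad, the worm]
6. Drover goes back to the old quay alone.  [the old quay: the cricket, the hawk, the mantis | the new quay: the toad, the worm]
7. Drover goes to the new quay with the mantis.  [the old quay: the cricket, the hawk | the new quay: the mantis, the toad, the worm]
8. Drover goes back to the old quay alone.  [the old quay: the cricket, the hawk | the new quay: the mantis, the toad, the worm]
9. Drover goes to the new quay with the hawk.  [the old quay: the cricket | the new quay: the hawk, the mantis, the toad, the worm]
10. Drover goes back to the old quay alone.  [the old quay: the cricket | the new quay: the hawk, the mantis, the toad, the worm]
11. Drover goes to the new quay with the cricket.  [the old quay: — | the new quay: the cricket, the hawk, the mantis, the toad, the worm]

11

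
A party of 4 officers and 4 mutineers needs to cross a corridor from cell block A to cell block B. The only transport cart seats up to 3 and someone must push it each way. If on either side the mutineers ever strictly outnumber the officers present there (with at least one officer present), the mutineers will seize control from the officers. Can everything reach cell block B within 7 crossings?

Counting alone: each trip to cell block B takes at most 3 across and each return brings at least 1 back, so after t trips out (and t−1 returns) at most 3t − (t−1) of the 8 are across; that first reaches 8 at t = 4, so at least 7 crossings are needed.
The safety rule pushes this higher. Following every safe sequence of crossings, the most of the 8 that can be at cell block B as the transport cart arrives there on crossing 7 is 7 — never all 8.
So the move cannot be finished within 7 crossings. (The shortest complete plan takes 9:)
1. 2 mutineers → cell block B.  (cell block A: 4O 2M; cell block B: 0O 2M)
2. 1 mutineer ← cell block A.  (cell block A: 4O 3M; cell block B: 0O 1M)
3. 3 mutineers → cell block B.  (cell block A: 4O 0M; cell block B: 0O 4M)
4. 1 mutineer ← cell block A.  (cell block A: 4O 1M; cell block B: 0O 3M)
5. 3 officers → cell block B.  (cell block A: 1O 1M; cell block B: 3O 3M)
6. 1 officer and 1 mutineer ← cell block A.  (cell block A: 2O 2M; cell block B: 2O 2M)
7. 2 officers → cell block B.  (cell block A: 0O 2M; cell block B: 4O 2M)
8. 1 mutineer ← cell block A.  (cell block A: 0O 3M; cell block B: 4O 1M)
9. 3 mutineers → cell block B.  (cell block A: 0O 0M; cell block B: 4O 4M)

No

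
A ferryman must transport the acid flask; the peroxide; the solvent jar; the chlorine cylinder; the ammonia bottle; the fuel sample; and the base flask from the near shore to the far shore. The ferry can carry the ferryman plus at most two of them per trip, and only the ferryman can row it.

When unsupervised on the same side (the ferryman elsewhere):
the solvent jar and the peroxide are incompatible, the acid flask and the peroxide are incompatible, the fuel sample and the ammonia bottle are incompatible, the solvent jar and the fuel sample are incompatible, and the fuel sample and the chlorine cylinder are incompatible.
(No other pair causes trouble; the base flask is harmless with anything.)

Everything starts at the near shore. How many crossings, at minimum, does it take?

9

Counting alone: the ferryman can take at most 2 across per trip to the far shore, so moving all 7 needs at least 4 loaded trips out, with a return between consecutive ones — at least 7 crossings.
The safety rule pushes this higher. Following every safe sequence of crossings, the most of the 7 that can be at the far shore as the ferry arrives there on crossing 7 is 6 — never all 7.
So no plan with fewer than 9 crossings exists, and this one achieves 9:
1. Ferryman goes to the far shore with the fuel sample and the peroxide.
2. Ferryman goes back to the near shore alone.
3. Ferryman goes to the far shore with the acid flask.
4. Ferryman goes back to the near shore with the peroxide.
5. Ferryman goes to the far shore with the chlorine cylinder and the solvent jar.
6. Ferryman goes back to the near shore with the fuel sample.
7. Ferryman goes to the far shore with the ammonia bottle and the base flask.
8. Ferryman goes back to the near shore alone.
9. Ferryman goes to the far shore with the fuel sample and the peroxide.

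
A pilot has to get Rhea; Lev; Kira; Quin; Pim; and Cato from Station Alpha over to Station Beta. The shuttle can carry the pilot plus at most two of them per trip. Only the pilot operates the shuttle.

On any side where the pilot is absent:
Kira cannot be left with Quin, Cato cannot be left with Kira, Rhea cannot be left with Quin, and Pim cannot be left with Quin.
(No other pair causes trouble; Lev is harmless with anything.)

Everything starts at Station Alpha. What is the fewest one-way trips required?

Counting alone: the pilot can take at most 2 across per trip to Station Beta, so moving all 6 needs at least 3 loaded trips out, with a return between consecutive ones — at least 5 crossings.
The safety rule pushes this higher. Following every safe sequence of crossings, the most of the 6 that can be at Station Beta as the shuttle arrives there on crossing 5 is 5 — never all 6.
So no plan with fewer than 7 crossings exists, and this one achieves 7:
1. Pilot goes to Station Beta with Kira and Quin.  [Station Alpha: Cato, Lev, Pim, Rhea | Station Beta: Kira, Quin]
2. Pilot goes back to Station Alpha with Kira.  [Station Alpha: Cato, Kira, Lev, Pim, Rhea | Station Beta: Quin]
3. Pilot goes to Station Beta with Kira and Rhea.  [Station Alpha: Cato, Lev, Pim | Station Beta: Kira, Quin, Rhea]
4. Pilot goes back to Station Alpha with Quin.  [Station Alpha: Cato, Lev, Pim, Quin | Station Beta: Kira, Rhea]
5. Pilot goes to Station Beta with Lev and Pim.  [Station Alpha: Cato, Quin | Station Beta: Kira, Lev, Pim, Rhea]
6. Pilot goes back to Station Alpha alone.  [Station Alpha: Cato, Quin | Station Beta: Kira, Lev, Pim, Rhea]
7. Pilot goes to Station Beta with Cato and Quin.  [Station Alpha: — | Station Beta: Cato, Kira, Lev, Pim, Quin, Rhea]

7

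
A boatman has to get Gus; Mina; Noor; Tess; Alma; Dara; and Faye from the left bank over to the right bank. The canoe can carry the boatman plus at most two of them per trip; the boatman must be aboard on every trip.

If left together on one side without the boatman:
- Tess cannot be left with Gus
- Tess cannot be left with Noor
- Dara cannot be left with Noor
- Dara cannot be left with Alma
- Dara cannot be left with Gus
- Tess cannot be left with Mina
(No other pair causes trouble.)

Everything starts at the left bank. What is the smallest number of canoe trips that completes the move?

9

Counting alone: the boatman can take at most 2 across per trip to the right bank, so moving all 7 needs at least 4 loaded trips out, with a return between consecutive ones — at least 7 crossings.
The safety rule pushes this higher. Following every safe sequence of crossings, the most of the 7 that can be at the right bank as the canoe arrives there on crossing 7 is 6 — never all 7.
So no plan with fewer than 9 crossings exists, and this one achieves 9:
1. Boatman goes to the right bank with Dara and Tess.  [the left bank: Alma, Faye, Gus, Mina, Noor | the right bank: Dara, Tess]
2. Boatman goes back to the left bank alone.  [the left bank: Alma, Faye, Gus, Mina, Noor | the right bank: Dara, Tess]
3. Boatman goes to the right bank with Mina.  [the left bank: Alma, Faye, Gus, Noor | the right bank: Dara, Mina, Tess]
4. Boatman goes back to the left bank with Tess.  [the left bank: Alma, Faye, Gus, Noor, Tess | the right bank: Dara, Mina]
5. Boatman goes to the right bank with Gus and Noor.  [the left bank: Alma, Faye, Tess | the right bank: Dara, Gus, Mina, Noor]
6. Boatman goes back to the left bank with Dara.  [the left bank: Alma, Dara, Faye, Tess | the right bank: Gus, Mina, Noor]
7. Boatman goes to the right bank with Alma and Faye.  [the left bank: Dara, Tess | the right bank: Alma, Faye, Gus, Mina, Noor]
8. Boatman goes back to the left bank alone.  [the left bank: Dara, Tess | the right bank: Alma, Faye, Gus, Mina, Noor]
9. Boatman goes to the right bank with Dara and Tess.  [the left bank: — | the right bank: Alma, Dara, Faye, Gus, Mina, Noor, Tess]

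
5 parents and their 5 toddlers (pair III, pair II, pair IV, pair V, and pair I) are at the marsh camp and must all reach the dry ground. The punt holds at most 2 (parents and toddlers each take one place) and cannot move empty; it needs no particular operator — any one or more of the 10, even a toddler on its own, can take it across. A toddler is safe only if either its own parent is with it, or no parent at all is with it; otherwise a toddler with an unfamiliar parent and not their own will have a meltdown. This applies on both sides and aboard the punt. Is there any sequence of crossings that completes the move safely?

Following every safe sequence of crossings from the start, the most of the 10 that can be at the dry ground as the punt arrives there on crossings 1, 3, 5, 7 is 2, 3, 4, 5 respectively; the best ever achieved is 5 of 10.
From crossing 9 on, no configuration arises that was not already reachable earlier: only 82 distinct safe configurations (who is on which side, and where the punt is) can ever be reached, none of them has everyone across, and every continuation just revisits them. So no valid plan exists.

No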